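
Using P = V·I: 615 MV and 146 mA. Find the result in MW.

89.79 MW

615e6 × 146e-3 = 89790e3 W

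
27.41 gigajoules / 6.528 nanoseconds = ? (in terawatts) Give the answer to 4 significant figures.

4199000 terawatts

(27.41e9) / (6.528e-9) = 4.19884e18 W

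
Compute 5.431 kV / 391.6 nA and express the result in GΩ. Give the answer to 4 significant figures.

13.87 GΩ

(5.431 × 10³) / (391.6 × 10⁻⁹) = 0.0138687 × 10¹² Ω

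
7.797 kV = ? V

kilo = 10^3, (no prefix) = 10^0; factor is 10^3.
7.797 × 10^3 = 7797

7797 V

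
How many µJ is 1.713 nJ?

nano = 1e-9, micro = 1e-6; factor is 1e-3.
1.713 × 1e-3 = 0.001713

0.001713 µJ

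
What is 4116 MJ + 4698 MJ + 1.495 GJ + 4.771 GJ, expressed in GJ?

15.08 GJ

In GJ:
  4116 MJ = 4116e-3 GJ = 4.116
  4698 MJ = 4698e-3 GJ = 4.698
  1.495 GJ → 1.495
  4.771 GJ → 4.771
Sum: 4.116 + 4.698 + 1.495 + 4.771 = 15.08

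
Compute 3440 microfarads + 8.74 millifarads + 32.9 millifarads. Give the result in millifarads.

In millifarads:
  3440 microfarads = 3440e-3 millifarads = 3.44
  8.74 millifarads → 8.74
  32.9 millifarads → 32.9
Sum: 3.44 + 8.74 + 32.9 = 45.08

45.08 millifarads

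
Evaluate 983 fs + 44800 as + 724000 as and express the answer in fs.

1751.8 fs

In fs:
  983 fs → 983
  44800 as = 44800 × 10⁻³ fs = 44.8
  724000 as = 724000 × 10⁻³ fs = 724
Sum: 983 + 44.8 + 724 = 1751.8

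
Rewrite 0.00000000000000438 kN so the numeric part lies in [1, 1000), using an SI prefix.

4.38 pN

= 4.38 × 10⁻¹² N; 10⁻¹² is pico.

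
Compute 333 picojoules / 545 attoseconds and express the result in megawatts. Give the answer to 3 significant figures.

0.611 megawatts

(333e-12) / (545e-18) = 0.61101e6 W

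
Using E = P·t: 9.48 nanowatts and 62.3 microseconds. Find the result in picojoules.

0.590604 picojoules

9.48e-9 × 62.3e-6 = 590.604e-15 J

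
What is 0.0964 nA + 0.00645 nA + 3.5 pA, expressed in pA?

In pA:
  0.0964 nA = 0.0964e3 pA = 96.4
  0.00645 nA = 0.00645e3 pA = 6.45
  3.5 pA → 3.5
Sum: 96.4 + 6.45 + 3.5 = 106.35

106.35 pA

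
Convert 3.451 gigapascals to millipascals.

giga = 1e9, milli = 1e-3; factor is 1e12.
3.451 × 1e12 = 3451000000000

3451000000000 millipascals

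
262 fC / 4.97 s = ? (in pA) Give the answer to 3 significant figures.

(262e-15) / (4.97) = 52.716e-15 A

0.0527 pA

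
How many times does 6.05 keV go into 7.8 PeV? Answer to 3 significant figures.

1290000000000

(7.8 × 10¹⁵) / (6.05 × 10³) = 1.289 × 10¹²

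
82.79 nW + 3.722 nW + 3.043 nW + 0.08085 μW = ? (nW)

In nW:
  82.79 nW → 82.79
  3.722 nW → 3.722
  3.043 nW → 3.043
  0.08085 μW = 0.08085 × 10³ nW = 80.85
Sum: 82.79 + 3.722 + 3.043 + 80.85 = 170.405

170.405 nW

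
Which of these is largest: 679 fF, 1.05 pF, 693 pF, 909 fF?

679 fF = 0.000000000000679 F
1.05 pF = 0.00000000000105 F
693 pF = 0.000000000693 F
909 fF = 0.000000000000909 F

693 pF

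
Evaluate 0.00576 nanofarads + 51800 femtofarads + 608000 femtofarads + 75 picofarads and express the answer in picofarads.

In picofarads:
  0.00576 nanofarads = 0.00576e3 picofarads = 5.76
  51800 femtofarads = 51800e-3 picofarads = 51.8
  608000 femtofarads = 608000e-3 picofarads = 608
  75 picofarads → 75
Sum: 5.76 + 51.8 + 608 + 75 = 740.56

740.56 picofarads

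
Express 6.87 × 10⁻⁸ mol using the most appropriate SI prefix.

= 68.7 × 10⁻⁹ mol; 10⁻⁹ is nano.

68.7 nmol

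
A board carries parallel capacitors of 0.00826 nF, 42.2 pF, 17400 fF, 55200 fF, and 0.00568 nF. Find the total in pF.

In pF:
  0.00826 nF = 0.00826 × 10^3 pF = 8.26
  42.2 pF → 42.2
  17400 fF = 17400 × 10^-3 pF = 17.4
  55200 fF = 55200 × 10^-3 pF = 55.2
  0.00568 nF = 0.00568 × 10^3 pF = 5.68
Sum: 8.26 + 42.2 + 17.4 + 55.2 + 5.68 = 128.74

128.74 pF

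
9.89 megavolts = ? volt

9890000 volts

mega = 10⁶, (no prefix) = 10⁰; factor is 10⁶.
9.89 × 10⁶ = 9890000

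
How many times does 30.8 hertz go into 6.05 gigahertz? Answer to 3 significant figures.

196000000

(6.05 × 10⁹) / (30.8) = 0.1964 × 10⁹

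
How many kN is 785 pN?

0.000000000000785 kN

pico = 10^-12, kilo = 10^3; factor is 10^-15.
785 × 10^-15 = 0.000000000000785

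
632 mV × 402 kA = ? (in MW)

632 × 10⁻³ × 402 × 10³ = 254064 W

0.254064 MW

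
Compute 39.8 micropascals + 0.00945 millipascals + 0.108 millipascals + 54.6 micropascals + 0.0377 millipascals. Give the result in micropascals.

In micropascals:
  39.8 micropascals → 39.8
  0.00945 millipascals = 0.00945 × 10³ micropascals = 9.45
  0.108 millipascals = 0.108 × 10³ micropascals = 108
  54.6 micropascals → 54.6
  0.0377 millipascals = 0.0377 × 10³ micropascals = 37.7
Sum: 39.8 + 9.45 + 108 + 54.6 + 37.7 = 249.55

249.55 micropascals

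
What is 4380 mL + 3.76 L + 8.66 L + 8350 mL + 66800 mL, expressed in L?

In L:
  4380 mL = 4380 × 10⁻³ L = 4.38
  3.76 L → 3.76
  8.66 L → 8.66
  8350 mL = 8350 × 10⁻³ L = 8.35
  66800 mL = 66800 × 10⁻³ L = 66.8
Sum: 4.38 + 3.76 + 8.66 + 8.35 + 66.8 = 91.95

91.95 L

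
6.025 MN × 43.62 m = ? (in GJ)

6.025 × 10^6 × 43.62 = 262.8105 × 10^6 J

0.2628105 GJ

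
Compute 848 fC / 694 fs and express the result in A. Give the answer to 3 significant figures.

(848 × 10⁻¹⁵) / (694 × 10⁻¹⁵) = 1.2219 A

1.22 A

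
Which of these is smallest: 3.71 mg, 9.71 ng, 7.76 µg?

9.71 ng

3.71 mg = 0.00371 g
9.71 ng = 0.00000000971 g
7.76 µg = 0.00000776 g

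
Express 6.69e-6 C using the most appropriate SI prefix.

= 6.69e-6 C; 1e-6 is micro.

6.69 μC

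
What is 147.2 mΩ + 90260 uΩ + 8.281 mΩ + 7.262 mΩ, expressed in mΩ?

253.003 mΩ

In mΩ:
  147.2 mΩ → 147.2
  90260 uΩ = 90260 × 10⁻³ mΩ = 90.26
  8.281 mΩ → 8.281
  7.262 mΩ → 7.262
Sum: 147.2 + 90.26 + 8.281 + 7.262 = 253.003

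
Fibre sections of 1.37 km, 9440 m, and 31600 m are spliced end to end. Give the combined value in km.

42.41 km

In km:
  1.37 km → 1.37
  9440 m = 9440 × 10^-3 km = 9.44
  31600 m = 31600 × 10^-3 km = 31.6
Sum: 1.37 + 9.44 + 31.6 = 42.41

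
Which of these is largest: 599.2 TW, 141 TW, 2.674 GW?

599.2 TW

599.2 TW = 599200000000000 W
141 TW = 141000000000000 W
2.674 GW = 2674000000 W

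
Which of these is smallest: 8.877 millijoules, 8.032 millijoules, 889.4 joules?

8.877 millijoules = 0.008877 joules
8.032 millijoules = 0.008032 joules
889.4 joules = 889.4 joules

8.032 millijoules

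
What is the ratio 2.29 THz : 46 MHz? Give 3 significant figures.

49800

(2.29 × 10¹²) / (46 × 10⁶) = 0.04978 × 10⁶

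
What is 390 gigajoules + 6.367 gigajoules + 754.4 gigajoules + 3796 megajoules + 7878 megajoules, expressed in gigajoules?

In gigajoules:
  390 gigajoules → 390
  6.367 gigajoules → 6.367
  754.4 gigajoules → 754.4
  3796 megajoules = 3796 × 10⁻³ gigajoules = 3.796
  7878 megajoules = 7878 × 10⁻³ gigajoules = 7.878
Sum: 390 + 6.367 + 754.4 + 3.796 + 7.878 = 1162.441

1162.441 gigajoules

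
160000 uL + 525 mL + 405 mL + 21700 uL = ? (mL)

In mL:
  160000 uL = 160000 × 10^-3 mL = 160
  525 mL → 525
  405 mL → 405
  21700 uL = 21700 × 10^-3 mL = 21.7
Sum: 160 + 525 + 405 + 21.7 = 1111.7

1111.7 mL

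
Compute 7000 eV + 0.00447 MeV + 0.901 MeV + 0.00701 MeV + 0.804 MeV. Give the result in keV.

In keV:
  7000 eV = 7000 × 10^-3 keV = 7
  0.00447 MeV = 0.00447 × 10^3 keV = 4.47
  0.901 MeV = 0.901 × 10^3 keV = 901
  0.00701 MeV = 0.00701 × 10^3 keV = 7.01
  0.804 MeV = 0.804 × 10^3 keV = 804
Sum: 7 + 4.47 + 901 + 7.01 + 804 = 1723.48

1723.48 keV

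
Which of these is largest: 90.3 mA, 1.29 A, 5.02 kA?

90.3 mA = 0.0903 A
1.29 A = 1.29 A
5.02 kA = 5020 A

5.02 kA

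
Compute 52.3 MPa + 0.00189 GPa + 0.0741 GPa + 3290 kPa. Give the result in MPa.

In MPa:
  52.3 MPa → 52.3
  0.00189 GPa = 0.00189e3 MPa = 1.89
  0.0741 GPa = 0.0741e3 MPa = 74.1
  3290 kPa = 3290e-3 MPa = 3.29
Sum: 52.3 + 1.89 + 74.1 + 3.29 = 131.58

131.58 MPa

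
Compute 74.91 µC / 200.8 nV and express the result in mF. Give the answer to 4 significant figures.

(74.91 × 10^-6) / (200.8 × 10^-9) = 0.373058 × 10^3 F

373100 mF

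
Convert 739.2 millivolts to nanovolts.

739200000 nanovolts

milli = 10⁻³, nano = 10⁻⁹; factor is 10⁶.
739.2 × 10⁶ = 739200000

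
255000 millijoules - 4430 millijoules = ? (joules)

In joules:
  255000 millijoules = 255000 × 10⁻³ joules = 255
  4430 millijoules = 4430 × 10⁻³ joules = 4.43
Difference: 255 - 4.43 = 250.57

250.57 joules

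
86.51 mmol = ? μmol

86510 μmol

milli = 10^-3, micro = 10^-6; factor is 10^3.
86.51 × 10^3 = 86510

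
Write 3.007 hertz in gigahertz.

(no prefix) = 10⁰, giga = 10⁹; factor is 10⁻⁹.
3.007 × 10⁻⁹ = 0.000000003007

0.000000003007 gigahertz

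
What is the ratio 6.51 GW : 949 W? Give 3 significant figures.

6860000

(6.51 × 10^9) / (949) = 0.00686 × 10^9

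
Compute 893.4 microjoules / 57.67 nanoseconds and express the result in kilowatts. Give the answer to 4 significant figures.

(893.4e-6) / (57.67e-9) = 15.4916e3 W

15.49 kilowatts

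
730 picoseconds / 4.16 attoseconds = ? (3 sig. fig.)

(730 × 10⁻¹²) / (4.16 × 10⁻¹⁸) = 175.5 × 10⁶

175000000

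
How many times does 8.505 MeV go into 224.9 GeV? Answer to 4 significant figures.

(224.9 × 10^9) / (8.505 × 10^6) = 26.443 × 10^3

26440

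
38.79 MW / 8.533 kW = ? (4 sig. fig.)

4546

(38.79e6) / (8.533e3) = 4.5459e3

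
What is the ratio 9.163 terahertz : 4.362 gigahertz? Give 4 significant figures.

(9.163e12) / (4.362e9) = 2.1006e3

2101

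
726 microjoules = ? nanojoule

micro = 10^-6, nano = 10^-9; factor is 10^3.
726 × 10^3 = 726000

726000 nanojoules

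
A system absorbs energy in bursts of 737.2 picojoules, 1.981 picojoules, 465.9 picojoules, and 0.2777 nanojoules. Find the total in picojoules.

In picojoules:
  737.2 picojoules → 737.2
  1.981 picojoules → 1.981
  465.9 picojoules → 465.9
  0.2777 nanojoules = 0.2777e3 picojoules = 277.7
Sum: 737.2 + 1.981 + 465.9 + 277.7 = 1482.781

1482.781 picojoules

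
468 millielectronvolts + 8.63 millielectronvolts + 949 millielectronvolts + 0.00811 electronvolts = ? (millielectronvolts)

In millielectronvolts:
  468 millielectronvolts → 468
  8.63 millielectronvolts → 8.63
  949 millielectronvolts → 949
  0.00811 electronvolts = 0.00811e3 millielectronvolts = 8.11
Sum: 468 + 8.63 + 949 + 8.11 = 1433.74

1433.74 millielectronvolts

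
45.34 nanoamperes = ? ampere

0.00000004534 amperes

nano = 1e-9, (no prefix) = 1e0; factor is 1e-9.
45.34 × 1e-9 = 0.00000004534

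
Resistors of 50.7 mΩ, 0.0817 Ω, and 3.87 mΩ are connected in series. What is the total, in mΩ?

136.27 mΩ

In mΩ:
  50.7 mΩ → 50.7
  0.0817 Ω = 0.0817e3 mΩ = 81.7
  3.87 mΩ → 3.87
Sum: 50.7 + 81.7 + 3.87 = 136.27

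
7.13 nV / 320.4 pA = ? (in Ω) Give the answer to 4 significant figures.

22.25 Ω

(7.13 × 10^-9) / (320.4 × 10^-12) = 0.0222534 × 10^3 Ω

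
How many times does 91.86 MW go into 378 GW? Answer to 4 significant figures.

4115

(378 × 10^9) / (91.86 × 10^6) = 4.115 × 10^3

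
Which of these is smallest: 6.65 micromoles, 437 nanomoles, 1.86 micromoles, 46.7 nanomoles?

6.65 micromoles = 0.00000665 moles
437 nanomoles = 0.000000437 moles
1.86 micromoles = 0.00000186 moles
46.7 nanomoles = 0.0000000467 moles

46.7 nanomoles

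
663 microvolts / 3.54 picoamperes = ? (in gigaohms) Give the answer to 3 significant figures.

(663 × 10^-6) / (3.54 × 10^-12) = 187.29 × 10^6 Ω

0.187 gigaohms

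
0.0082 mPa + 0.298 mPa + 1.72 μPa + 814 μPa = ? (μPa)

1121.92 μPa

In μPa:
  0.0082 mPa = 0.0082 × 10³ μPa = 8.2
  0.298 mPa = 0.298 × 10³ μPa = 298
  1.72 μPa → 1.72
  814 μPa → 814
Sum: 8.2 + 298 + 1.72 + 814 = 1121.92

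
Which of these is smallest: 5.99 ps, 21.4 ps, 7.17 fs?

5.99 ps = 0.00000000000599 s
21.4 ps = 0.0000000000214 s
7.17 fs = 0.00000000000000717 s

7.17 fs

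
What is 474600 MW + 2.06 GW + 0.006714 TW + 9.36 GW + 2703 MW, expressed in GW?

495.437 GW

In GW:
  474600 MW = 474600 × 10^-3 GW = 474.6
  2.06 GW → 2.06
  0.006714 TW = 0.006714 × 10^3 GW = 6.714
  9.36 GW → 9.36
  2703 MW = 2703 × 10^-3 GW = 2.703
Sum: 474.6 + 2.06 + 6.714 + 9.36 + 2.703 = 495.437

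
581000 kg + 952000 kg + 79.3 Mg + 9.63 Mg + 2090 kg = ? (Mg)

1624.02 Mg

In Mg:
  581000 kg = 581000 × 10^-3 Mg = 581
  952000 kg = 952000 × 10^-3 Mg = 952
  79.3 Mg → 79.3
  9.63 Mg → 9.63
  2090 kg = 2090 × 10^-3 Mg = 2.09
Sum: 581 + 952 + 79.3 + 9.63 + 2.09 = 1624.02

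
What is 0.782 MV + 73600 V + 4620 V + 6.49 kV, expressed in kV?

866.71 kV

In kV:
  0.782 MV = 0.782e3 kV = 782
  73600 V = 73600e-3 kV = 73.6
  4620 V = 4620e-3 kV = 4.62
  6.49 kV → 6.49
Sum: 782 + 73.6 + 4.62 + 6.49 = 866.71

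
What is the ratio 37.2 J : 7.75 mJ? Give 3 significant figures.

(37.2) / (7.75e-3) = 4.8e3

4800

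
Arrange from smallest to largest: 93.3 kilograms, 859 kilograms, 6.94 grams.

6.94 grams < 93.3 kilograms < 859 kilograms

93.3 kilograms = 93300 grams
859 kilograms = 859000 grams
6.94 grams = 6.94 grams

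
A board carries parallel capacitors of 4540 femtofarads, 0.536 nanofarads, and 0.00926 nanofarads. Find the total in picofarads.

549.8 picofarads

In picofarads:
  4540 femtofarads = 4540 × 10⁻³ picofarads = 4.54
  0.536 nanofarads = 0.536 × 10³ picofarads = 536
  0.00926 nanofarads = 0.00926 × 10³ picofarads = 9.26
Sum: 4.54 + 536 + 9.26 = 549.8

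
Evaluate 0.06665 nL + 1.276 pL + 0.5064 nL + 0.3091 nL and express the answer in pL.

883.426 pL

In pL:
  0.06665 nL = 0.06665 × 10^3 pL = 66.65
  1.276 pL → 1.276
  0.5064 nL = 0.5064 × 10^3 pL = 506.4
  0.3091 nL = 0.3091 × 10^3 pL = 309.1
Sum: 66.65 + 1.276 + 506.4 + 309.1 = 883.426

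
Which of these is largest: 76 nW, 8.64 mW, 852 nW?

76 nW = 0.000000076 W
8.64 mW = 0.00864 W
852 nW = 0.000000852 W

8.64 mW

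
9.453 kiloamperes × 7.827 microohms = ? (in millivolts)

9.453e3 × 7.827e-6 = 73.988631e-3 V

73.988631 millivolts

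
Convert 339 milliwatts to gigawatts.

milli = 10⁻³, giga = 10⁹; factor is 10⁻¹².
339 × 10⁻¹² = 0.000000000339

0.000000000339 gigawatts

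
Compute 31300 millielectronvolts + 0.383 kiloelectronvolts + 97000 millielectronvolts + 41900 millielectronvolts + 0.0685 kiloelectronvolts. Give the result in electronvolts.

621.7 electronvolts

In electronvolts:
  31300 millielectronvolts = 31300 × 10^-3 electronvolts = 31.3
  0.383 kiloelectronvolts = 0.383 × 10^3 electronvolts = 383
  97000 millielectronvolts = 97000 × 10^-3 electronvolts = 97
  41900 millielectronvolts = 41900 × 10^-3 electronvolts = 41.9
  0.0685 kiloelectronvolts = 0.0685 × 10^3 electronvolts = 68.5
Sum: 31.3 + 383 + 97 + 41.9 + 68.5 = 621.7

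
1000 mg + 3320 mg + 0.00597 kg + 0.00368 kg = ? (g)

In g:
  1000 mg = 1000 × 10⁻³ g = 1
  3320 mg = 3320 × 10⁻³ g = 3.32
  0.00597 kg = 0.00597 × 10³ g = 5.97
  0.00368 kg = 0.00368 × 10³ g = 3.68
Sum: 1 + 3.32 + 5.97 + 3.68 = 13.97

13.97 g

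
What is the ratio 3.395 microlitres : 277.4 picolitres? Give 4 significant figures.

(3.395 × 10⁻⁶) / (277.4 × 10⁻¹²) = 0.012239 × 10⁶

12240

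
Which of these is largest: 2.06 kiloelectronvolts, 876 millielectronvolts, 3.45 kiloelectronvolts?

3.45 kiloelectronvolts

2.06 kiloelectronvolts = 2060 electronvolts
876 millielectronvolts = 0.876 electronvolts
3.45 kiloelectronvolts = 3450 electronvolts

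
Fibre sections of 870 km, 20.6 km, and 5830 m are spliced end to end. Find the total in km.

In km:
  870 km → 870
  20.6 km → 20.6
  5830 m = 5830 × 10^-3 km = 5.83
Sum: 870 + 20.6 + 5.83 = 896.43

896.43 km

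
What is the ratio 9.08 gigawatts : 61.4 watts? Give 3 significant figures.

(9.08 × 10^9) / (61.4) = 0.1479 × 10^9

148000000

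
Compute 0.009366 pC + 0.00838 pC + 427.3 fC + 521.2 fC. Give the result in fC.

966.246 fC

In fC:
  0.009366 pC = 0.009366 × 10^3 fC = 9.366
  0.00838 pC = 0.00838 × 10^3 fC = 8.38
  427.3 fC → 427.3
  521.2 fC → 521.2
Sum: 9.366 + 8.38 + 427.3 + 521.2 = 966.246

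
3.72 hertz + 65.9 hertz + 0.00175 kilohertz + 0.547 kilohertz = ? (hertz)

618.37 hertz

In hertz:
  3.72 hertz → 3.72
  65.9 hertz → 65.9
  0.00175 kilohertz = 0.00175 × 10³ hertz = 1.75
  0.547 kilohertz = 0.547 × 10³ hertz = 547
Sum: 3.72 + 65.9 + 1.75 + 547 = 618.37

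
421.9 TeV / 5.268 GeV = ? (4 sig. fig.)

(421.9 × 10^12) / (5.268 × 10^9) = 80.087 × 10^3

80090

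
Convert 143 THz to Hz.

143000000000000 Hz

tera = 1e12, (no prefix) = 1e0; factor is 1e12.
143 × 1e12 = 143000000000000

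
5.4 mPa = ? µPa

5400 µPa

milli = 10^-3, micro = 10^-6; factor is 10^3.
5.4 × 10^3 = 5400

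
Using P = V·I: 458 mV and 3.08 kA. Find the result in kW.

458e-3 × 3.08e3 = 1410.64 W

1.41064 kW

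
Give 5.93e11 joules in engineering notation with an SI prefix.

= 593e9 joules; 1e9 is giga.

593 gigajoules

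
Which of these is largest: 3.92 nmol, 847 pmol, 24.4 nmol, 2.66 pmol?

24.4 nmol

3.92 nmol = 0.00000000392 mol
847 pmol = 0.000000000847 mol
24.4 nmol = 0.0000000244 mol
2.66 pmol = 0.00000000000266 mol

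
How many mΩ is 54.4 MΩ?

54400000000 mΩ

mega = 1e6, milli = 1e-3; factor is 1e9.
54.4 × 1e9 = 54400000000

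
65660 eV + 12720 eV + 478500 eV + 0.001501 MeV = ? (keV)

558.381 keV

In keV:
  65660 eV = 65660 × 10^-3 keV = 65.66
  12720 eV = 12720 × 10^-3 keV = 12.72
  478500 eV = 478500 × 10^-3 keV = 478.5
  0.001501 MeV = 0.001501 × 10^3 keV = 1.501
Sum: 65.66 + 12.72 + 478.5 + 1.501 = 558.381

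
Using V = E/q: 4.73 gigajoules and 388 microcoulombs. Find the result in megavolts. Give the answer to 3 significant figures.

12200000 megavolts

(4.73 × 10⁹) / (388 × 10⁻⁶) = 0.012191 × 10¹⁵ V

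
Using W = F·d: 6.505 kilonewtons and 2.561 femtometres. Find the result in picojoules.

16.659305 picojoules

6.505e3 × 2.561e-15 = 16.659305e-12 J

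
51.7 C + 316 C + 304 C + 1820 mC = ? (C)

673.52 C

In C:
  51.7 C → 51.7
  316 C → 316
  304 C → 304
  1820 mC = 1820 × 10^-3 C = 1.82
Sum: 51.7 + 316 + 304 + 1.82 = 673.52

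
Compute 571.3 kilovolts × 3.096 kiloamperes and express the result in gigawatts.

571.3e3 × 3.096e3 = 1768.7448e6 W

1.7687448 gigawatts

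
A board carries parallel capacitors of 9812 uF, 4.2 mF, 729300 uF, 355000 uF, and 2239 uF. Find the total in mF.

In mF:
  9812 uF = 9812 × 10⁻³ mF = 9.812
  4.2 mF → 4.2
  729300 uF = 729300 × 10⁻³ mF = 729.3
  355000 uF = 355000 × 10⁻³ mF = 355
  2239 uF = 2239 × 10⁻³ mF = 2.239
Sum: 9.812 + 4.2 + 729.3 + 355 + 2.239 = 1100.551

1100.551 mF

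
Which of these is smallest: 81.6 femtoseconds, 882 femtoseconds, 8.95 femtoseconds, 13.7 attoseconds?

13.7 attoseconds

81.6 femtoseconds = 0.0000000000000816 seconds
882 femtoseconds = 0.000000000000882 seconds
8.95 femtoseconds = 0.00000000000000895 seconds
13.7 attoseconds = 0.0000000000000000137 seconds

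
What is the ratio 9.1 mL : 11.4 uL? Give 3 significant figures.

798

(9.1e-3) / (11.4e-6) = 0.7982e3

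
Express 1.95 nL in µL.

nano = 1e-9, micro = 1e-6; factor is 1e-3.
1.95 × 1e-3 = 0.00195

0.00195 µL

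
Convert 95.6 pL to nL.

pico = 10^-12, nano = 10^-9; factor is 10^-3.
95.6 × 10^-3 = 0.0956

0.0956 nL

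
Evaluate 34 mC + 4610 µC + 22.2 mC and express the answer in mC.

In mC:
  34 mC → 34
  4610 µC = 4610 × 10^-3 mC = 4.61
  22.2 mC → 22.2
Sum: 34 + 4.61 + 22.2 = 60.81

60.81 mC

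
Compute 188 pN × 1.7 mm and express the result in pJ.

188 × 10⁻¹² × 1.7 × 10⁻³ = 319.6 × 10⁻¹⁵ J

0.3196 pJ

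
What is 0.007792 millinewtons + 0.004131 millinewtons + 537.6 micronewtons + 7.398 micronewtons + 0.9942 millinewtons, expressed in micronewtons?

1551.121 micronewtons

In micronewtons:
  0.007792 millinewtons = 0.007792e3 micronewtons = 7.792
  0.004131 millinewtons = 0.004131e3 micronewtons = 4.131
  537.6 micronewtons → 537.6
  7.398 micronewtons → 7.398
  0.9942 millinewtons = 0.9942e3 micronewtons = 994.2
Sum: 7.792 + 4.131 + 537.6 + 7.398 + 994.2 = 1551.121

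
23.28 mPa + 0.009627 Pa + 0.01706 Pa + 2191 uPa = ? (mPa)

52.158 mPa

In mPa:
  23.28 mPa → 23.28
  0.009627 Pa = 0.009627 × 10³ mPa = 9.627
  0.01706 Pa = 0.01706 × 10³ mPa = 17.06
  2191 uPa = 2191 × 10⁻³ mPa = 2.191
Sum: 23.28 + 9.627 + 17.06 + 2.191 = 52.158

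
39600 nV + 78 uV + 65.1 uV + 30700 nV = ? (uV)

213.4 uV

In uV:
  39600 nV = 39600e-3 uV = 39.6
  78 uV → 78
  65.1 uV → 65.1
  30700 nV = 30700e-3 uV = 30.7
Sum: 39.6 + 78 + 65.1 + 30.7 = 213.4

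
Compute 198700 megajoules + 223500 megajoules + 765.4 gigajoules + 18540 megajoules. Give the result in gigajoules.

In gigajoules:
  198700 megajoules = 198700 × 10⁻³ gigajoules = 198.7
  223500 megajoules = 223500 × 10⁻³ gigajoules = 223.5
  765.4 gigajoules → 765.4
  18540 megajoules = 18540 × 10⁻³ gigajoules = 18.54
Sum: 198.7 + 223.5 + 765.4 + 18.54 = 1206.14

1206.14 gigajoules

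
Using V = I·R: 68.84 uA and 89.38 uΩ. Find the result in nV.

6.1529192 nV

68.84e-6 × 89.38e-6 = 6152.9192e-12 V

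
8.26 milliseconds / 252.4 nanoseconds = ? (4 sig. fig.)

(8.26 × 10^-3) / (252.4 × 10^-9) = 0.032726 × 10^6

32730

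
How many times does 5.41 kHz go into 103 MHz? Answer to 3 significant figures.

(103 × 10⁶) / (5.41 × 10³) = 19.04 × 10³

19000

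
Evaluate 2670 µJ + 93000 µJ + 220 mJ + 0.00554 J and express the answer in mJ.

In mJ:
  2670 µJ = 2670 × 10⁻³ mJ = 2.67
  93000 µJ = 93000 × 10⁻³ mJ = 93
  220 mJ → 220
  0.00554 J = 0.00554 × 10³ mJ = 5.54
Sum: 2.67 + 93 + 220 + 5.54 = 321.21

321.21 mJ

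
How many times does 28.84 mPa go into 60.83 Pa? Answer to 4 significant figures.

(60.83) / (28.84 × 10^-3) = 2.1092 × 10^3

2109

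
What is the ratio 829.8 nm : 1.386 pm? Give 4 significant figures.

(829.8e-9) / (1.386e-12) = 598.7e3

598700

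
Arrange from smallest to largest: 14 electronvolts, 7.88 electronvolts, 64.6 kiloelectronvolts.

14 electronvolts = 14 electronvolts
7.88 electronvolts = 7.88 electronvolts
64.6 kiloelectronvolts = 64600 electronvolts

7.88 electronvolts < 14 electronvolts < 64.6 kiloelectronvolts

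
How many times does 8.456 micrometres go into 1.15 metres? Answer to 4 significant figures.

136000

(1.15) / (8.456e-6) = 0.136e6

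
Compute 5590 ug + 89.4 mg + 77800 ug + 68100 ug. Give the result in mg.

In mg:
  5590 ug = 5590 × 10^-3 mg = 5.59
  89.4 mg → 89.4
  77800 ug = 77800 × 10^-3 mg = 77.8
  68100 ug = 68100 × 10^-3 mg = 68.1
Sum: 5.59 + 89.4 + 77.8 + 68.1 = 240.89

240.89 mg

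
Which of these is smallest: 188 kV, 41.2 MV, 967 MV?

188 kV = 188000 V
41.2 MV = 41200000 V
967 MV = 967000000 V

188 kV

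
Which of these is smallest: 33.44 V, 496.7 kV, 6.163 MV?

33.44 V = 33.44 V
496.7 kV = 496700 V
6.163 MV = 6163000 V

33.44 V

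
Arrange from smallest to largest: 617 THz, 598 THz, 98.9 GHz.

98.9 GHz < 598 THz < 617 THz

617 THz = 617000000000000 Hz
598 THz = 598000000000000 Hz
98.9 GHz = 98900000000 Hz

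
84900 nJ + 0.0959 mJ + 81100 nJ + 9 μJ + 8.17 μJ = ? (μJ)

In μJ:
  84900 nJ = 84900 × 10^-3 μJ = 84.9
  0.0959 mJ = 0.0959 × 10^3 μJ = 95.9
  81100 nJ = 81100 × 10^-3 μJ = 81.1
  9 μJ → 9
  8.17 μJ → 8.17
Sum: 84.9 + 95.9 + 81.1 + 9 + 8.17 = 279.07

279.07 μJ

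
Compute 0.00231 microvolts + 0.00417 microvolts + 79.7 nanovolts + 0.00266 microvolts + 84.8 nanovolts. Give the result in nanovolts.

173.64 nanovolts

In nanovolts:
  0.00231 microvolts = 0.00231 × 10^3 nanovolts = 2.31
  0.00417 microvolts = 0.00417 × 10^3 nanovolts = 4.17
  79.7 nanovolts → 79.7
  0.00266 microvolts = 0.00266 × 10^3 nanovolts = 2.66
  84.8 nanovolts → 84.8
Sum: 2.31 + 4.17 + 79.7 + 2.66 + 84.8 = 173.64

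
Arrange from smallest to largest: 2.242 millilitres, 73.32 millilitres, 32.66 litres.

2.242 millilitres = 0.002242 litres
73.32 millilitres = 0.07332 litres
32.66 litres = 32.66 litres

2.242 millilitres < 73.32 millilitres < 32.66 litres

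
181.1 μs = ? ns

181100 ns

micro = 10⁻⁶, nano = 10⁻⁹; factor is 10³.
181.1 × 10³ = 181100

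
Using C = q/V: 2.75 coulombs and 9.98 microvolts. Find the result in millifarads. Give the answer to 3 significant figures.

(2.75) / (9.98e-6) = 0.27555e6 F

276000000 millifarads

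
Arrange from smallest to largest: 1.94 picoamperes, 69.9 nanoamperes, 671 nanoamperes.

1.94 picoamperes < 69.9 nanoamperes < 671 nanoamperes

1.94 picoamperes = 0.00000000000194 amperes
69.9 nanoamperes = 0.0000000699 amperes
671 nanoamperes = 0.000000671 amperes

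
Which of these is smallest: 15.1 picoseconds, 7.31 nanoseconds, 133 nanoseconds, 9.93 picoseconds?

9.93 picoseconds

15.1 picoseconds = 0.0000000000151 seconds
7.31 nanoseconds = 0.00000000731 seconds
133 nanoseconds = 0.000000133 seconds
9.93 picoseconds = 0.00000000000993 seconds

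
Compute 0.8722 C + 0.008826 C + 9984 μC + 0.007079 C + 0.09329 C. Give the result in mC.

991.379 mC

In mC:
  0.8722 C = 0.8722e3 mC = 872.2
  0.008826 C = 0.008826e3 mC = 8.826
  9984 μC = 9984e-3 mC = 9.984
  0.007079 C = 0.007079e3 mC = 7.079
  0.09329 C = 0.09329e3 mC = 93.29
Sum: 872.2 + 8.826 + 9.984 + 7.079 + 93.29 = 991.379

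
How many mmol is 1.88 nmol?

0.00000188 mmol

nano = 10⁻⁹, milli = 10⁻³; factor is 10⁻⁶.
1.88 × 10⁻⁶ = 0.00000188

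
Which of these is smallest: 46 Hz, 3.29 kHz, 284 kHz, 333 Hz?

46 Hz = 46 Hz
3.29 kHz = 3290 Hz
284 kHz = 284000 Hz
333 Hz = 333 Hz

46 Hz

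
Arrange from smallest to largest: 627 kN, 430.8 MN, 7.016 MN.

627 kN < 7.016 MN < 430.8 MN

627 kN = 627000 N
430.8 MN = 430800000 N
7.016 MN = 7016000 N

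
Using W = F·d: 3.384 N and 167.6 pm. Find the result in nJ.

0.5671584 nJ

3.384 × 167.6 × 10⁻¹² = 567.1584 × 10⁻¹² J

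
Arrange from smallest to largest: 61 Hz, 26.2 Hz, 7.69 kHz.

26.2 Hz < 61 Hz < 7.69 kHz

61 Hz = 61 Hz
26.2 Hz = 26.2 Hz
7.69 kHz = 7690 Hz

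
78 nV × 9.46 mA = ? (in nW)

78 × 10^-9 × 9.46 × 10^-3 = 737.88 × 10^-12 W

0.73788 nW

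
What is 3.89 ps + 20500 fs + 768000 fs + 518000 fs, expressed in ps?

1310.39 ps

In ps:
  3.89 ps → 3.89
  20500 fs = 20500 × 10⁻³ ps = 20.5
  768000 fs = 768000 × 10⁻³ ps = 768
  518000 fs = 518000 × 10⁻³ ps = 518
Sum: 3.89 + 20.5 + 768 + 518 = 1310.39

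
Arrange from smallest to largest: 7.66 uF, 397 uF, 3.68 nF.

7.66 uF = 0.00000766 F
397 uF = 0.000397 F
3.68 nF = 0.00000000368 F

3.68 nF < 7.66 uF < 397 uF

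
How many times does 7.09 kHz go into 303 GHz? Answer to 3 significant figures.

(303e9) / (7.09e3) = 42.74e6

42700000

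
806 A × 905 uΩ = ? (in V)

0.72943 V

806 × 905e-6 = 729430e-6 V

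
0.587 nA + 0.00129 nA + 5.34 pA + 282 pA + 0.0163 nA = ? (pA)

891.93 pA

In pA:
  0.587 nA = 0.587 × 10^3 pA = 587
  0.00129 nA = 0.00129 × 10^3 pA = 1.29
  5.34 pA → 5.34
  282 pA → 282
  0.0163 nA = 0.0163 × 10^3 pA = 16.3
Sum: 587 + 1.29 + 5.34 + 282 + 16.3 = 891.93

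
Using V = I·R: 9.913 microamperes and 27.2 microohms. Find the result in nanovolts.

9.913e-6 × 27.2e-6 = 269.6336e-12 V

0.2696336 nanovolts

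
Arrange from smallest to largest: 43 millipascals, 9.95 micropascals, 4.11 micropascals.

4.11 micropascals < 9.95 micropascals < 43 millipascals

43 millipascals = 0.043 pascals
9.95 micropascals = 0.00000995 pascals
4.11 micropascals = 0.00000411 pascals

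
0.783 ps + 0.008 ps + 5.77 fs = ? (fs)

796.77 fs

In fs:
  0.783 ps = 0.783 × 10^3 fs = 783
  0.008 ps = 0.008 × 10^3 fs = 8
  5.77 fs → 5.77
Sum: 783 + 8 + 5.77 = 796.77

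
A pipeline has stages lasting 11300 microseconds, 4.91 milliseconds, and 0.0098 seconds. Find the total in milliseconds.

In milliseconds:
  11300 microseconds = 11300 × 10⁻³ milliseconds = 11.3
  4.91 milliseconds → 4.91
  0.0098 seconds = 0.0098 × 10³ milliseconds = 9.8
Sum: 11.3 + 4.91 + 9.8 = 26.01

26.01 milliseconds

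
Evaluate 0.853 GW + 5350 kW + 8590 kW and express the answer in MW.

866.94 MW

In MW:
  0.853 GW = 0.853 × 10³ MW = 853
  5350 kW = 5350 × 10⁻³ MW = 5.35
  8590 kW = 8590 × 10⁻³ MW = 8.59
Sum: 853 + 5.35 + 8.59 = 866.94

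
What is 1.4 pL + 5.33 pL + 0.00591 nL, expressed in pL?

12.64 pL

In pL:
  1.4 pL → 1.4
  5.33 pL → 5.33
  0.00591 nL = 0.00591 × 10³ pL = 5.91
Sum: 1.4 + 5.33 + 5.91 = 12.64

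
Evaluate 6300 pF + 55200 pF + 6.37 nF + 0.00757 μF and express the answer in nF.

75.44 nF

In nF:
  6300 pF = 6300 × 10⁻³ nF = 6.3
  55200 pF = 55200 × 10⁻³ nF = 55.2
  6.37 nF → 6.37
  0.00757 μF = 0.00757 × 10³ nF = 7.57
Sum: 6.3 + 55.2 + 6.37 + 7.57 = 75.44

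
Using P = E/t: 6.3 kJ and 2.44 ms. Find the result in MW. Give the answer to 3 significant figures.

(6.3 × 10³) / (2.44 × 10⁻³) = 2.582 × 10⁶ W

2.58 MW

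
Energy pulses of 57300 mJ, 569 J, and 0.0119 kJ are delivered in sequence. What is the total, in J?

638.2 J

In J:
  57300 mJ = 57300e-3 J = 57.3
  569 J → 569
  0.0119 kJ = 0.0119e3 J = 11.9
Sum: 57.3 + 569 + 11.9 = 638.2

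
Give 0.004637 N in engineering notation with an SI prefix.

= 4.637 × 10⁻³ N; 10⁻³ is milli.

4.637 mN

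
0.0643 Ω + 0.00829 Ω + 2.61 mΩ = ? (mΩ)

In mΩ:
  0.0643 Ω = 0.0643e3 mΩ = 64.3
  0.00829 Ω = 0.00829e3 mΩ = 8.29
  2.61 mΩ → 2.61
Sum: 64.3 + 8.29 + 2.61 = 75.2

75.2 mΩ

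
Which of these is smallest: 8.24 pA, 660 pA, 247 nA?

8.24 pA

8.24 pA = 0.00000000000824 A
660 pA = 0.00000000066 A
247 nA = 0.000000247 A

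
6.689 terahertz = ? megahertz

tera = 1e12, mega = 1e6; factor is 1e6.
6.689 × 1e6 = 6689000

6689000 megahertz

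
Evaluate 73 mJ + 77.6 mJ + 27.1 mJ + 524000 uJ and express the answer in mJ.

701.7 mJ

In mJ:
  73 mJ → 73
  77.6 mJ → 77.6
  27.1 mJ → 27.1
  524000 uJ = 524000 × 10^-3 mJ = 524
Sum: 73 + 77.6 + 27.1 + 524 = 701.7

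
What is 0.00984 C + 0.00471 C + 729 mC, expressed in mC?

743.55 mC

In mC:
  0.00984 C = 0.00984 × 10³ mC = 9.84
  0.00471 C = 0.00471 × 10³ mC = 4.71
  729 mC → 729
Sum: 9.84 + 4.71 + 729 = 743.55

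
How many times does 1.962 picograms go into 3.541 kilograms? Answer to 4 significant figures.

1805000000000000

(3.541 × 10³) / (1.962 × 10⁻¹²) = 1.8048 × 10¹⁵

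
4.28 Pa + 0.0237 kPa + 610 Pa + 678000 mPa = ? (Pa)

In Pa:
  4.28 Pa → 4.28
  0.0237 kPa = 0.0237 × 10³ Pa = 23.7
  610 Pa → 610
  678000 mPa = 678000 × 10⁻³ Pa = 678
Sum: 4.28 + 23.7 + 610 + 678 = 1315.98

1315.98 Pa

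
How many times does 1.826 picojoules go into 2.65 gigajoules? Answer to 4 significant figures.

(2.65 × 10⁹) / (1.826 × 10⁻¹²) = 1.4513 × 10²¹

1451000000000000000000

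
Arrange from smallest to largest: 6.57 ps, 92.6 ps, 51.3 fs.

6.57 ps = 0.00000000000657 s
92.6 ps = 0.0000000000926 s
51.3 fs = 0.0000000000000513 s

51.3 fs < 6.57 ps < 92.6 ps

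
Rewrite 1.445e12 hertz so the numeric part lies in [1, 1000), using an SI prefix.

1.445 terahertz

= 1.445e12 hertz; 1e12 is tera.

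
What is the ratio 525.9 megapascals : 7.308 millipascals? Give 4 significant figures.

71960000000

(525.9e6) / (7.308e-3) = 71.962e9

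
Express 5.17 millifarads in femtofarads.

milli = 1e-3, femto = 1e-15; factor is 1e12.
5.17 × 1e12 = 5170000000000

5170000000000 femtofarads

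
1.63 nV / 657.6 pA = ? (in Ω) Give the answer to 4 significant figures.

(1.63 × 10^-9) / (657.6 × 10^-12) = 0.00247871 × 10^3 Ω

2.479 Ω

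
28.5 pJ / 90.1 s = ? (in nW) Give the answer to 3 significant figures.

(28.5e-12) / (90.1) = 0.31632e-12 W

0.000316 nW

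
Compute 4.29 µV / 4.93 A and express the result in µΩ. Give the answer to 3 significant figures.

0.870 µΩ

(4.29 × 10^-6) / (4.93) = 0.87018 × 10^-6 Ω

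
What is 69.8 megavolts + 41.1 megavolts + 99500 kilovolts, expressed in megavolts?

210.4 megavolts

In megavolts:
  69.8 megavolts → 69.8
  41.1 megavolts → 41.1
  99500 kilovolts = 99500e-3 megavolts = 99.5
Sum: 69.8 + 41.1 + 99.5 = 210.4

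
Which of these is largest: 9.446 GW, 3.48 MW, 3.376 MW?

9.446 GW = 9446000000 W
3.48 MW = 3480000 W
3.376 MW = 3376000 W

9.446 GW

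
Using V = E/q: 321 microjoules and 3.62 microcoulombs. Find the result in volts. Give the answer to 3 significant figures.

(321 × 10^-6) / (3.62 × 10^-6) = 88.674 V

88.7 volts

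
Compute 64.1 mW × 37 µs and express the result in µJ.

2.3717 µJ

64.1e-3 × 37e-6 = 2371.7e-9 J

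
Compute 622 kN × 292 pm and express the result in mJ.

0.181624 mJ

622e3 × 292e-12 = 181624e-9 J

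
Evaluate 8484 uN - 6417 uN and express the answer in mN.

In mN:
  8484 uN = 8484 × 10^-3 mN = 8.484
  6417 uN = 6417 × 10^-3 mN = 6.417
Difference: 8.484 - 6.417 = 2.067

2.067 mN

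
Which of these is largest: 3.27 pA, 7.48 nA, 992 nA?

3.27 pA = 0.00000000000327 A
7.48 nA = 0.00000000748 A
992 nA = 0.000000992 A

992 nA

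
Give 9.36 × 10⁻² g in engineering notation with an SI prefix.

93.6 mg

= 93.6 × 10⁻³ g; 10⁻³ is milli.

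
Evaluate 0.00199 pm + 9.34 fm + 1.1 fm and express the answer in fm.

12.43 fm

In fm:
  0.00199 pm = 0.00199 × 10^3 fm = 1.99
  9.34 fm → 9.34
  1.1 fm → 1.1
Sum: 1.99 + 9.34 + 1.1 = 12.43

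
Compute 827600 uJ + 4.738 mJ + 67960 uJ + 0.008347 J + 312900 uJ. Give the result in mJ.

1221.545 mJ

In mJ:
  827600 uJ = 827600 × 10^-3 mJ = 827.6
  4.738 mJ → 4.738
  67960 uJ = 67960 × 10^-3 mJ = 67.96
  0.008347 J = 0.008347 × 10^3 mJ = 8.347
  312900 uJ = 312900 × 10^-3 mJ = 312.9
Sum: 827.6 + 4.738 + 67.96 + 8.347 + 312.9 = 1221.545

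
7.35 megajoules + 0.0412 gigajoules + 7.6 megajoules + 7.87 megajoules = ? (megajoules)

64.02 megajoules

In megajoules:
  7.35 megajoules → 7.35
  0.0412 gigajoules = 0.0412 × 10³ megajoules = 41.2
  7.6 megajoules → 7.6
  7.87 megajoules → 7.87
Sum: 7.35 + 41.2 + 7.6 + 7.87 = 64.02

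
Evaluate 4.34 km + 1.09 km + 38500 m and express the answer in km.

43.93 km

In km:
  4.34 km → 4.34
  1.09 km → 1.09
  38500 m = 38500 × 10^-3 km = 38.5
Sum: 4.34 + 1.09 + 38.5 = 43.93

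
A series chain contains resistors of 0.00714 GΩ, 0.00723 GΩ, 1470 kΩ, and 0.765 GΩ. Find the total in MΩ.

In MΩ:
  0.00714 GΩ = 0.00714 × 10^3 MΩ = 7.14
  0.00723 GΩ = 0.00723 × 10^3 MΩ = 7.23
  1470 kΩ = 1470 × 10^-3 MΩ = 1.47
  0.765 GΩ = 0.765 × 10^3 MΩ = 765
Sum: 7.14 + 7.23 + 1.47 + 765 = 780.84

780.84 MΩ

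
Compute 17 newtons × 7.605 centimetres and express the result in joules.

17 × 7.605e-2 = 129.285e-2 J

1.29285 joules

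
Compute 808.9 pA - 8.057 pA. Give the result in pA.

In pA:
  808.9 pA → 808.9
  8.057 pA → 8.057
Difference: 808.9 - 8.057 = 800.843

800.843 pA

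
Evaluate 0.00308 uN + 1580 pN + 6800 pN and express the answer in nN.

In nN:
  0.00308 uN = 0.00308 × 10³ nN = 3.08
  1580 pN = 1580 × 10⁻³ nN = 1.58
  6800 pN = 6800 × 10⁻³ nN = 6.8
Sum: 3.08 + 1.58 + 6.8 = 11.46

11.46 nN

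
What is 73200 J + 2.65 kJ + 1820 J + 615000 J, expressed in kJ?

692.67 kJ

In kJ:
  73200 J = 73200e-3 kJ = 73.2
  2.65 kJ → 2.65
  1820 J = 1820e-3 kJ = 1.82
  615000 J = 615000e-3 kJ = 615
Sum: 73.2 + 2.65 + 1.82 + 615 = 692.67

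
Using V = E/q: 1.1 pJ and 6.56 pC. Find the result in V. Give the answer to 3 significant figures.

(1.1 × 10^-12) / (6.56 × 10^-12) = 0.16768 V

0.168 V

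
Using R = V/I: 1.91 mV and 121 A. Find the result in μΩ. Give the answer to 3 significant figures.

(1.91e-3) / (121) = 0.015785e-3 Ω

15.8 μΩ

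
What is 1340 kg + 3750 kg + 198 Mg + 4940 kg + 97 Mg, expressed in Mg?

In Mg:
  1340 kg = 1340 × 10^-3 Mg = 1.34
  3750 kg = 3750 × 10^-3 Mg = 3.75
  198 Mg → 198
  4940 kg = 4940 × 10^-3 Mg = 4.94
  97 Mg → 97
Sum: 1.34 + 3.75 + 198 + 4.94 + 97 = 305.03

305.03 Mg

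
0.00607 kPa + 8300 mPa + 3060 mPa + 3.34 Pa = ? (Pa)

20.77 Pa

In Pa:
  0.00607 kPa = 0.00607 × 10³ Pa = 6.07
  8300 mPa = 8300 × 10⁻³ Pa = 8.3
  3060 mPa = 3060 × 10⁻³ Pa = 3.06
  3.34 Pa → 3.34
Sum: 6.07 + 8.3 + 3.06 + 3.34 = 20.77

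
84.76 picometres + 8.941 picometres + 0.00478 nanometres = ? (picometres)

In picometres:
  84.76 picometres → 84.76
  8.941 picometres → 8.941
  0.00478 nanometres = 0.00478e3 picometres = 4.78
Sum: 84.76 + 8.941 + 4.78 = 98.481

98.481 picometres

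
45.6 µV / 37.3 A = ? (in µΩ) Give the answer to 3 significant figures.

(45.6 × 10⁻⁶) / (37.3) = 1.2225 × 10⁻⁶ Ω

1.22 µΩ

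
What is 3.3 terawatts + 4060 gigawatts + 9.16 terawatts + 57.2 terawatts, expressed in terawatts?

In terawatts:
  3.3 terawatts → 3.3
  4060 gigawatts = 4060 × 10⁻³ terawatts = 4.06
  9.16 terawatts → 9.16
  57.2 terawatts → 57.2
Sum: 3.3 + 4.06 + 9.16 + 57.2 = 73.72

73.72 terawatts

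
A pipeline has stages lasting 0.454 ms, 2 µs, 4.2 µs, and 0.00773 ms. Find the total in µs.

In µs:
  0.454 ms = 0.454 × 10³ µs = 454
  2 µs → 2
  4.2 µs → 4.2
  0.00773 ms = 0.00773 × 10³ µs = 7.73
Sum: 454 + 2 + 4.2 + 7.73 = 467.93

467.93 µs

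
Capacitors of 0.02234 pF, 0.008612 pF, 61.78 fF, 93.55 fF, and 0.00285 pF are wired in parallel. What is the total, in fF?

189.132 fF

In fF:
  0.02234 pF = 0.02234e3 fF = 22.34
  0.008612 pF = 0.008612e3 fF = 8.612
  61.78 fF → 61.78
  93.55 fF → 93.55
  0.00285 pF = 0.00285e3 fF = 2.85
Sum: 22.34 + 8.612 + 61.78 + 93.55 + 2.85 = 189.132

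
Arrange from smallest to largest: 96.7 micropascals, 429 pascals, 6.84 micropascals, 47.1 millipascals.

96.7 micropascals = 0.0000967 pascals
429 pascals = 429 pascals
6.84 micropascals = 0.00000684 pascals
47.1 millipascals = 0.0471 pascals

6.84 micropascals < 96.7 micropascals < 47.1 millipascals < 429 pascals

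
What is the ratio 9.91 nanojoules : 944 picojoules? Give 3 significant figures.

10.5

(9.91e-9) / (944e-12) = 0.0105e3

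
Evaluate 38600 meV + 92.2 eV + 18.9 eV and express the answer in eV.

In eV:
  38600 meV = 38600e-3 eV = 38.6
  92.2 eV → 92.2
  18.9 eV → 18.9
Sum: 38.6 + 92.2 + 18.9 = 149.7

149.7 eV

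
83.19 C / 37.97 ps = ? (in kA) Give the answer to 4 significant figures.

(83.19) / (37.97 × 10⁻¹²) = 2.19094 × 10¹² A

2191000000 kA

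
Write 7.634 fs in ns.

femto = 10^-15, nano = 10^-9; factor is 10^-6.
7.634 × 10^-6 = 0.000007634

0.000007634 ns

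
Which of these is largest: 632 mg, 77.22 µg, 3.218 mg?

632 mg

632 mg = 0.632 g
77.22 µg = 0.00007722 g
3.218 mg = 0.003218 g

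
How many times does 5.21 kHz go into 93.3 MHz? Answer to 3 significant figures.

17900

(93.3e6) / (5.21e3) = 17.91e3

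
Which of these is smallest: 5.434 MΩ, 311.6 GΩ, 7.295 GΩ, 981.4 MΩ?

5.434 MΩ = 5434000 Ω
311.6 GΩ = 311600000000 Ω
7.295 GΩ = 7295000000 Ω
981.4 MΩ = 981400000 Ω

5.434 MΩ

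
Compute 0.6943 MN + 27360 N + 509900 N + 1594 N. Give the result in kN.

In kN:
  0.6943 MN = 0.6943 × 10³ kN = 694.3
  27360 N = 27360 × 10⁻³ kN = 27.36
  509900 N = 509900 × 10⁻³ kN = 509.9
  1594 N = 1594 × 10⁻³ kN = 1.594
Sum: 694.3 + 27.36 + 509.9 + 1.594 = 1233.154

1233.154 kN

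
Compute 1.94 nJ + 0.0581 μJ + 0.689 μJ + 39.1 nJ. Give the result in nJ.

788.14 nJ

In nJ:
  1.94 nJ → 1.94
  0.0581 μJ = 0.0581 × 10^3 nJ = 58.1
  0.689 μJ = 0.689 × 10^3 nJ = 689
  39.1 nJ → 39.1
Sum: 1.94 + 58.1 + 689 + 39.1 = 788.14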